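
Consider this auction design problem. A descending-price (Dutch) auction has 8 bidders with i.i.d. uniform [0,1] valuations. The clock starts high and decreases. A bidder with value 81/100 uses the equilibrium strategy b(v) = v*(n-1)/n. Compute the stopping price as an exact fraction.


Step 1: Dutch auctions are strategically equivalent to first-price auctions
Step 2: The equilibrium bid is b(v) = v*(n-1)/n
Step 3: b = 81/100 * 7/8
Step 4: b = 567/800

567/800


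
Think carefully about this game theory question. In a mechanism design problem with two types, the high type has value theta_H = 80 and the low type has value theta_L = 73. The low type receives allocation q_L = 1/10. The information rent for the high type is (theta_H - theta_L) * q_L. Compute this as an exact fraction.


Step 1: theta_H - theta_L = 80 - 73 = 7
Step 2: Information rent = (theta_H - theta_L) * q_L
Step 3: = 7 * 1/10
Step 4: = 7/10

7/10


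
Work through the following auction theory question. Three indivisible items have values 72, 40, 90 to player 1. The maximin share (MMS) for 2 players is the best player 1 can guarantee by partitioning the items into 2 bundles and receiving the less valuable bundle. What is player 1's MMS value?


Step 1: Item values = 72, 40, 90
Step 2: Enumerate all 2-bundle partitions and take the smaller bundle:
  Partition 1: {72} vs {40,90} -> bundles 72, 130; min = 72
  Partition 2: {40} vs {72,90} -> bundles 40, 162; min = 40
  Partition 3: {90} vs {72,40} -> bundles 90, 112; min = 90
Step 3: MMS = max(72, 40, 90) = 90

90


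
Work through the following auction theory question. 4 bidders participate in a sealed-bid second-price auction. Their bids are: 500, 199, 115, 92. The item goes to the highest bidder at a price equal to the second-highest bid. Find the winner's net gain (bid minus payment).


Step 1: Sort bids in descending order: 500, 199, 115, 92
Step 2: The winning bid is the highest: 500
Step 3: The payment equals the second-highest bid: 199
Step 4: Surplus = winner's bid - payment = 500 - 199 = 301

301


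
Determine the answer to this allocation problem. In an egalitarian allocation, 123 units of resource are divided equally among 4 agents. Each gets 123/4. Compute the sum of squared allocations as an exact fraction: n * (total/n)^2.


Step 1: Each agent's share = 123/4
Step 2: Square of each share = (123/4)^2 = 15129/16
Step 3: Sum of squares = 4 * 15129/16 = 15129/4

15129/4


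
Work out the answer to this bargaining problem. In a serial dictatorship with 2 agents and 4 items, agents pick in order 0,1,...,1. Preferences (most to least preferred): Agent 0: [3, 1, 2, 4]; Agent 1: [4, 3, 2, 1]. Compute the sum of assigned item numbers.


Step 1: Agent 0 picks item 3
Step 2: Agent 1 picks item 4
Step 3: Sum = 3 + 4 = 7

7


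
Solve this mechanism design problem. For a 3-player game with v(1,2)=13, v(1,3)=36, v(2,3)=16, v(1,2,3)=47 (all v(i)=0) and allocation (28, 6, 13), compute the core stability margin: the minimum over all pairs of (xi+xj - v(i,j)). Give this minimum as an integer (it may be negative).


Step 1: Slack for coalition (1,2): x1+x2 - v12 = 34 - 13 = 21
Step 2: Slack for coalition (1,3): x1+x3 - v13 = 41 - 36 = 5
Step 3: Slack for coalition (2,3): x2+x3 - v23 = 19 - 16 = 3
Step 4: Minimum slack = min(21, 5, 3) = 3, attained by (2,3); no pair can gain by deviating, so the allocation is in the core

3


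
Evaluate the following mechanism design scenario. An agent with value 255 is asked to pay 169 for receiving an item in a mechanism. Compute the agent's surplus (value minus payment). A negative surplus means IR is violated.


Step 1: Surplus = value - payment = 255 - 169 = 86
Step 2: IR is satisfied (surplus >= 0)

86


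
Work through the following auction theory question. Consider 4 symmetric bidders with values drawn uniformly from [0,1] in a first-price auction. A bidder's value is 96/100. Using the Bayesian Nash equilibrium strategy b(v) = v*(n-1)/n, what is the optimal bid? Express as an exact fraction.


Step 1: The symmetric BNE bidding function is b(v) = v * (n-1) / n
Step 2: Substitute v = 24/25 and n = 4
Step 3: b = 24/25 * 3/4
Step 4: b = 18/25

18/25


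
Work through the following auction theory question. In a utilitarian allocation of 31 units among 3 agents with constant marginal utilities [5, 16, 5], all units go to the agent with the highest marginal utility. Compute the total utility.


Step 1: The marginal utilities are [5, 16, 5]
Step 2: The highest marginal utility is 16
Step 3: All 31 units go to that agent
Step 4: Total utility = 16 * 31 = 496

496


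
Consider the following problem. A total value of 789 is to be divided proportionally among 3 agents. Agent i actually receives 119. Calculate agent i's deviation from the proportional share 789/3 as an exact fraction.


Step 1: Proportional share = 789/3 = 263
Step 2: Agent's actual allocation = 119
Step 3: Excess = 119 - 263 = -144

-144


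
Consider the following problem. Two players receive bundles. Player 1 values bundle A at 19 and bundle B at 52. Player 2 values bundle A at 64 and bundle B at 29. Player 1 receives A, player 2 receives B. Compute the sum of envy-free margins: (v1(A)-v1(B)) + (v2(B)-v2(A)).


Step 1: Player 1's margin = v1(A) - v1(B) = 19 - 52 = -33
Step 2: Player 2's margin = v2(B) - v2(A) = 29 - 64 = -35
Step 3: Total margin = -33 + -35 = -68

-68


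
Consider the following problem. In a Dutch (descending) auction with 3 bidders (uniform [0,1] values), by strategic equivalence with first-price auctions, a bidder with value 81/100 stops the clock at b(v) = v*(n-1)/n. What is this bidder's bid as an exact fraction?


Step 1: Dutch auctions are strategically equivalent to first-price auctions
Step 2: The equilibrium bid is b(v) = v*(n-1)/n
Step 3: b = 81/100 * 2/3
Step 4: b = 27/50

27/50


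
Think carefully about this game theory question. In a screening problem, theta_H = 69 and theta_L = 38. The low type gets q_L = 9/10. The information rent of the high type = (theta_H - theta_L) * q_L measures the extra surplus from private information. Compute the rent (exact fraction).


Step 1: theta_H - theta_L = 69 - 38 = 31
Step 2: Information rent = (theta_H - theta_L) * q_L
Step 3: = 31 * 9/10
Step 4: = 279/10

279/10


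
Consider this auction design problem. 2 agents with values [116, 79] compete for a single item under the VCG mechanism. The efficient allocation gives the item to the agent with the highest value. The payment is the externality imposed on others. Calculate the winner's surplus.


Step 1: The winner is the agent with the highest value: agent 0 with value 116
Step 2: Values of other agents: [79]
Step 3: VCG payment = max of others' values = 79
Step 4: Surplus = 116 - 79 = 37

37


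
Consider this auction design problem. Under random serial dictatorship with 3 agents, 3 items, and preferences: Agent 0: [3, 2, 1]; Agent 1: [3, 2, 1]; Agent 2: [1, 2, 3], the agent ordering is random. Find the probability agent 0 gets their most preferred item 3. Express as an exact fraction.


Step 1: Agent 0 wants item 3
Step 2: There are 6 possible orderings of agents
Step 3: In 3 orderings, agent 0 gets item 3
Step 4: Probability = 3/6 = 1/2

1/2


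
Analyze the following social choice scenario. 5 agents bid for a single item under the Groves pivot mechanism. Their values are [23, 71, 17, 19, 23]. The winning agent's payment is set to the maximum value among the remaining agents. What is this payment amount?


Step 1: The efficient winner is agent 1 with value 71
Step 2: Other agents' values: [23, 17, 19, 23]
Step 3: Pivot payment = max(others) = 23
Step 4: The winner pays 23

23


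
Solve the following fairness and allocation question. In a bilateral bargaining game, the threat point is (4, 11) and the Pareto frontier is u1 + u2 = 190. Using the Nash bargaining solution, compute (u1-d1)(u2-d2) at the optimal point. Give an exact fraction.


Step 1: The Nash solution splits surplus symmetrically above the disagreement point
Step 2: u1 = (total + d1 - d2)/2 = (190 + 4 - 11)/2 = 183/2
Step 3: u2 = (total - d1 + d2)/2 = (190 - 4 + 11)/2 = 197/2
Step 4: Nash product = (183/2 - 4) * (197/2 - 11)
Step 5: = 175/2 * 175/2 = 30625/4

30625/4


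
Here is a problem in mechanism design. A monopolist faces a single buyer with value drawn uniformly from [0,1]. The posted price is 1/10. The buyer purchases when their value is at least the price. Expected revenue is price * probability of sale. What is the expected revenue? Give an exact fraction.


Step 1: Posted price r = 1/10, value support [0,1]
Step 2: P(v >= r) = (1 - 1/10)/1 = 9/10
Step 3: Expected revenue = r * P(v >= r) = 1/10 * 9/10
Step 4: Revenue = 9/100

9/100


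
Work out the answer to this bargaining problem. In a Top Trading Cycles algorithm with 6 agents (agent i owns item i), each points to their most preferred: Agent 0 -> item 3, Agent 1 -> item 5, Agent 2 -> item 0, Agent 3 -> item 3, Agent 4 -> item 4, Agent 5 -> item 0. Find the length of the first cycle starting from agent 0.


Step 1: Trace the pointer graph from agent 0: 0 -> 3 -> 3
Step 2: A cycle is detected when we revisit agent 3
Step 3: The cycle is: 3 -> 3
Step 4: Cycle length = 1

1


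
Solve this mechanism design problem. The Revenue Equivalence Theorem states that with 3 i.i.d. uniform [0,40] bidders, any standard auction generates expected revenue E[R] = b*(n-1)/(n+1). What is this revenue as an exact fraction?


Step 1: By Revenue Equivalence, expected revenue = b*(n-1)/(n+1)
Step 2: Substituting n = 3, b = 40
Step 3: Revenue = 40*(3-1)/(3+1) = 40*2/4
Step 4: Revenue = 80/4 = 20

20


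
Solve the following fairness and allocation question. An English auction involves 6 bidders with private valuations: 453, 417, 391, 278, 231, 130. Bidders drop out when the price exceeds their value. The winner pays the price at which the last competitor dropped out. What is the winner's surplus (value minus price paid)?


Step 1: Identify the highest value: 453
Step 2: Identify the second-highest value: 417
Step 3: The final price = second-highest value = 417
Step 4: Surplus = 453 - 417 = 36

36


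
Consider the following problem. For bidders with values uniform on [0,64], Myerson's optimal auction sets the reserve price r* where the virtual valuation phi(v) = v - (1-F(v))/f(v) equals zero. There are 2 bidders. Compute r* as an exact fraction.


Step 1: For U[0,64], F(v) = v/64 and f(v) = 1/64
Step 2: phi(v) = v - (1 - v/64)/(1/64) = v - (64 - v) = 2v - 64
Step 3: Set phi(r*) = 0: 2r* - 64 = 0
Step 4: r* = 64/2 = 32 (the number of bidders n = 2 does not enter)

32


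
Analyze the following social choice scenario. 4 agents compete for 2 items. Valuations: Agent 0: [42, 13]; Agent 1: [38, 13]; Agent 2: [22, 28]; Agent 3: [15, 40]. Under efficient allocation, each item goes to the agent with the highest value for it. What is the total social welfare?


Step 1: For each item, find the maximum value among all agents.
Step 2: Item 0 -> Agent 0 (value 42)
Step 3: Item 1 -> Agent 3 (value 40)
Step 4: Total welfare = 42 + 40 = 82

82


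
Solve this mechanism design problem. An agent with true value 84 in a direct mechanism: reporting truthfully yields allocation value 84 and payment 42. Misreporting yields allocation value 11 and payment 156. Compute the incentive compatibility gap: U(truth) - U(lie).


Step 1: U(truth) = value - payment = 84 - 42 = 42
Step 2: U(lie) = allocation - payment = 11 - 156 = -145
Step 3: IC gap = 42 - (-145) = 187

187


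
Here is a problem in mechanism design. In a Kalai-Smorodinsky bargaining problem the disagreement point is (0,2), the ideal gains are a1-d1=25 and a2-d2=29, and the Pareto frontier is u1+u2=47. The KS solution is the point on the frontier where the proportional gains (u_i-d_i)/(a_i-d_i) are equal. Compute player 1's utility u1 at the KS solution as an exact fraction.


Step 1: At the KS point, (u1-d1)/r1 = (u2-d2)/r2 = t and u1+u2 = 47
Step 2: u1 = d1 + r1*t and u2 = d2 + r2*t, so (d1 + r1*t) + (d2 + r2*t) = 47
Step 3: t = (47 - 0 - 2)/(25 + 29) = 45/54 = 5/6
Step 4: u1 = d1 + r1*t = 0 + 25 * 5/6 = 125/6
Step 5: (Check: u2 = d2 + r2*t = 157/6; u1+u2 = 125/6 + 157/6 = 47, on the frontier.)

125/6


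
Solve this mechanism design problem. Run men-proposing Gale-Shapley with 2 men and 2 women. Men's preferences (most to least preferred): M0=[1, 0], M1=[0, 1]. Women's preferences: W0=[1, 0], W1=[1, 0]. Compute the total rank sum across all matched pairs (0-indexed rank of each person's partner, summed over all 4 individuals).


Step 1: Run Gale-Shapley (men propose, women hold best offer):
  M0 proposes to W1; she accepts
  M1 proposes to W0; she accepts
Step 2: Final matching: W0-M1, W1-M0
Step 3: 0-indexed ranks (man's rank of his match, then woman's): 0 + 0 + 0 + 1
Step 4: Total rank sum = 1

1


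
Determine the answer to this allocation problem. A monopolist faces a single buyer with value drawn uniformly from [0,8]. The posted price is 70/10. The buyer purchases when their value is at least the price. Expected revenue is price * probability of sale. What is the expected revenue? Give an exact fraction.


Step 1: Posted price r = 7, value support [0,8]
Step 2: P(v >= r) = (8 - 7)/8 = 1/8
Step 3: Expected revenue = r * P(v >= r) = 7 * 1/8
Step 4: Revenue = 7/8

7/8


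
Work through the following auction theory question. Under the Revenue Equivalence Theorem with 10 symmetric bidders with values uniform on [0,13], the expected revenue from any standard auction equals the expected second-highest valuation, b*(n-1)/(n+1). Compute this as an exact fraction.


Step 1: By Revenue Equivalence, expected revenue = b*(n-1)/(n+1)
Step 2: Substituting n = 10, b = 13
Step 3: Revenue = 13*(10-1)/(10+1) = 13*9/11
Step 4: Revenue = 117/11

117/11


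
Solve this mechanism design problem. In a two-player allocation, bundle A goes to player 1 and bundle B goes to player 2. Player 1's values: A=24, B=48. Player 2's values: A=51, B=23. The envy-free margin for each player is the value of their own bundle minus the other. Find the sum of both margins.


Step 1: Player 1's margin = v1(A) - v1(B) = 24 - 48 = -24
Step 2: Player 2's margin = v2(B) - v2(A) = 23 - 51 = -28
Step 3: Total margin = -24 + -28 = -52

-52


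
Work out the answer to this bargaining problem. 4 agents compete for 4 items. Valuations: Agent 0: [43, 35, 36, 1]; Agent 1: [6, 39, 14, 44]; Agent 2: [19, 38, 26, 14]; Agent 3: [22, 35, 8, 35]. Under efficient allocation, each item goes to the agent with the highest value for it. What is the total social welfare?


Step 1: For each item, find the maximum value among all agents.
Step 2: Item 0 -> Agent 0 (value 43)
Step 3: Item 1 -> Agent 1 (value 39)
Step 4: Item 2 -> Agent 0 (value 36)
Step 5: Item 3 -> Agent 1 (value 44)
Step 6: Total welfare = 43 + 39 + 36 + 44 = 162

162


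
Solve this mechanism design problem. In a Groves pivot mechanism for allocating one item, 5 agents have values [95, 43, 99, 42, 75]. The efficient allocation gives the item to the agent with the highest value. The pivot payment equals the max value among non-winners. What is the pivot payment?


Step 1: The efficient winner is agent 2 with value 99
Step 2: Other agents' values: [95, 43, 42, 75]
Step 3: Pivot payment = max(others) = 95
Step 4: The winner pays 95

95


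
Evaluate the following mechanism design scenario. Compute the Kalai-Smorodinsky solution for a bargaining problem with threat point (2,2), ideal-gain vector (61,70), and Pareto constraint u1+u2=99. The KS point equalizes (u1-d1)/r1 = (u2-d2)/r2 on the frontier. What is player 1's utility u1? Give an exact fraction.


Step 1: At the KS point, (u1-d1)/r1 = (u2-d2)/r2 = t and u1+u2 = 99
Step 2: u1 = d1 + r1*t and u2 = d2 + r2*t, so (d1 + r1*t) + (d2 + r2*t) = 99
Step 3: t = (99 - 2 - 2)/(61 + 70) = 95/131
Step 4: u1 = d1 + r1*t = 2 + 61 * 95/131 = 6057/131
Step 5: (Check: u2 = d2 + r2*t = 6912/131; u1+u2 = 6057/131 + 6912/131 = 99, on the frontier.)

6057/131


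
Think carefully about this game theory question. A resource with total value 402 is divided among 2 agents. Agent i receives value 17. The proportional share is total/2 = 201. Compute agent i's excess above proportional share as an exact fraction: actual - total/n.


Step 1: Proportional share = 402/2 = 201
Step 2: Agent's actual allocation = 17
Step 3: Excess = 17 - 201 = -184

-184


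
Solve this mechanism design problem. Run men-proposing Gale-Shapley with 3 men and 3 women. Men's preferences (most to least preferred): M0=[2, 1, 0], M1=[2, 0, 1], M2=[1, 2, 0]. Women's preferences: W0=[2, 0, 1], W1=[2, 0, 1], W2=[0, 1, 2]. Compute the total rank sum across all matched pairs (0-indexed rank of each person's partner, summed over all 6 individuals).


Step 1: Run Gale-Shapley (men propose, women hold best offer):
  M0 proposes to W2; she accepts
  M1 proposes to W2; rejected
  M1 proposes to W0; she accepts
  M2 proposes to W1; she accepts
Step 2: Final matching: W0-M1, W1-M2, W2-M0
Step 3: 0-indexed ranks (man's rank of his match, then woman's): 1 + 2 + 0 + 0 + 0 + 0
Step 4: Total rank sum = 3

3


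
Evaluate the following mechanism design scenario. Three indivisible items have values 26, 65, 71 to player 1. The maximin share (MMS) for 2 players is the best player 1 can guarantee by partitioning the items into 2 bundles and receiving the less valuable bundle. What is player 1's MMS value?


Step 1: Item values = 26, 65, 71
Step 2: Enumerate all 2-bundle partitions and take the smaller bundle:
  Partition 1: {26} vs {65,71} -> bundles 26, 136; min = 26
  Partition 2: {65} vs {26,71} -> bundles 65, 97; min = 65
  Partition 3: {71} vs {26,65} -> bundles 71, 91; min = 71
Step 3: MMS = max(26, 65, 71) = 71

71


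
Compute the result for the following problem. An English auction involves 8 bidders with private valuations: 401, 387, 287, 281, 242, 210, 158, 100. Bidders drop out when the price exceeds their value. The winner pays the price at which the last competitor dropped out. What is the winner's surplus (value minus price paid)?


Step 1: Identify the highest value: 401
Step 2: Identify the second-highest value: 387
Step 3: The final price = second-highest value = 387
Step 4: Surplus = 401 - 387 = 14

14


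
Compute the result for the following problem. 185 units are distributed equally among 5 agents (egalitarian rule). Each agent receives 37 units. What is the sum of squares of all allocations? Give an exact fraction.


Step 1: Each agent's share = 185/5 = 37
Step 2: Square of each share = (37)^2 = 1369
Step 3: Sum of squares = 5 * 1369 = 6845

6845


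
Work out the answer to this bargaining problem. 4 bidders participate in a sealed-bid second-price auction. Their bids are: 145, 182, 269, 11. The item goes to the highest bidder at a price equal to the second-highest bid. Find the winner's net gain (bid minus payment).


Step 1: Sort bids in descending order: 269, 182, 145, 11
Step 2: The winning bid is the highest: 269
Step 3: The payment equals the second-highest bid: 182
Step 4: Surplus = winner's bid - payment = 269 - 182 = 87

87


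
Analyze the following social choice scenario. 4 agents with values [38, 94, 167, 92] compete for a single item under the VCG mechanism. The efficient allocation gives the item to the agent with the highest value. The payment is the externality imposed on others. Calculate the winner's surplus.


Step 1: The winner is the agent with the highest value: agent 2 with value 167
Step 2: Values of other agents: [38, 94, 92]
Step 3: VCG payment = max of others' values = 94
Step 4: Surplus = 167 - 94 = 73

73


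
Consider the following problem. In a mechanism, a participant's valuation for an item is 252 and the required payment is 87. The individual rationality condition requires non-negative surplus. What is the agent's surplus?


Step 1: Surplus = value - payment = 252 - 87 = 165
Step 2: IR is satisfied (surplus >= 0)

165


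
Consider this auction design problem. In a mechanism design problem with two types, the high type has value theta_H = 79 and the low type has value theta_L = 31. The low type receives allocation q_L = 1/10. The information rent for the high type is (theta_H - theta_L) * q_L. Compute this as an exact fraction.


Step 1: theta_H - theta_L = 79 - 31 = 48
Step 2: Information rent = (theta_H - theta_L) * q_L
Step 3: = 48 * 1/10
Step 4: = 24/5

24/5


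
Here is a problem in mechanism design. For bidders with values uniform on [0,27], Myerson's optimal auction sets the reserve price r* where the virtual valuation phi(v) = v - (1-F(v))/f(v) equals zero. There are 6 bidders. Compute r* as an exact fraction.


Step 1: For U[0,27], F(v) = v/27 and f(v) = 1/27
Step 2: phi(v) = v - (1 - v/27)/(1/27) = v - (27 - v) = 2v - 27
Step 3: Set phi(r*) = 0: 2r* - 27 = 0
Step 4: r* = 27/2 (the number of bidders n = 6 does not enter)

27/2


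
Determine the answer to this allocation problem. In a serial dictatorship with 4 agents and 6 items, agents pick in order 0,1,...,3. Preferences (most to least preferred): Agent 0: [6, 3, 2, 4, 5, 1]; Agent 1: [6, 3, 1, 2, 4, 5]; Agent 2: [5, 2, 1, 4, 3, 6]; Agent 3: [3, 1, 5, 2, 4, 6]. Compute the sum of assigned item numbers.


Step 1: Agent 0 picks item 6
Step 2: Agent 1 picks item 3
Step 3: Agent 2 picks item 5
Step 4: Agent 3 picks item 1
Step 5: Sum = 6 + 3 + 5 + 1 = 15

15


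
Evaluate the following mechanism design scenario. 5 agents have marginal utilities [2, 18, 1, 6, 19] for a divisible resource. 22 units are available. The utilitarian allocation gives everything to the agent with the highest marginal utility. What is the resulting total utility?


Step 1: The marginal utilities are [2, 18, 1, 6, 19]
Step 2: The highest marginal utility is 19
Step 3: All 22 units go to that agent
Step 4: Total utility = 19 * 22 = 418

418


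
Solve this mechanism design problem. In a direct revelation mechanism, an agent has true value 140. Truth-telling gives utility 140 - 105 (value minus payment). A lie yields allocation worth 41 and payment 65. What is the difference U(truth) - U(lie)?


Step 1: U(truth) = value - payment = 140 - 105 = 35
Step 2: U(lie) = allocation - payment = 41 - 65 = -24
Step 3: IC gap = 35 - (-24) = 59

59


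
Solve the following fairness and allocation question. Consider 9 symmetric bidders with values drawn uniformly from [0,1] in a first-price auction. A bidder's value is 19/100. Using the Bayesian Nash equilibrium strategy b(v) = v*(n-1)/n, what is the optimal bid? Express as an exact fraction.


Step 1: The symmetric BNE bidding function is b(v) = v * (n-1) / n
Step 2: Substitute v = 19/100 and n = 9
Step 3: b = 19/100 * 8/9
Step 4: b = 38/225

38/225


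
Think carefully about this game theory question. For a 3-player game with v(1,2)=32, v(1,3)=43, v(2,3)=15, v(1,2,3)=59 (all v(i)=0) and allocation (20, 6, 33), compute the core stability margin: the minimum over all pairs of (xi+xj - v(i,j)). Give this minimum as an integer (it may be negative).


Step 1: Slack for coalition (1,2): x1+x2 - v12 = 26 - 32 = -6
Step 2: Slack for coalition (1,3): x1+x3 - v13 = 53 - 43 = 10
Step 3: Slack for coalition (2,3): x2+x3 - v23 = 39 - 15 = 24
Step 4: Minimum slack = min(-6, 10, 24) = -6, attained by (1,2); coalition (1,2) can block (slack < 0), so the allocation is not in the core

-6


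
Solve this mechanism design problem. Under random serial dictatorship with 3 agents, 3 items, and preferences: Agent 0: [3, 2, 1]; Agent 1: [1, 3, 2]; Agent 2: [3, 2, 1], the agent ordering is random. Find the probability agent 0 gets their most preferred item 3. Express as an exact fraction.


Step 1: Agent 0 wants item 3
Step 2: There are 6 possible orderings of agents
Step 3: In 3 orderings, agent 0 gets item 3
Step 4: Probability = 3/6 = 1/2

1/2


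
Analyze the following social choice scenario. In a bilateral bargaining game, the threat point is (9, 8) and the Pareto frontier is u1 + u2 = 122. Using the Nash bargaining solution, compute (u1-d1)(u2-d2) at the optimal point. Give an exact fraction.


Step 1: The Nash solution splits surplus symmetrically above the disagreement point
Step 2: u1 = (total + d1 - d2)/2 = (122 + 9 - 8)/2 = 123/2
Step 3: u2 = (total - d1 + d2)/2 = (122 - 9 + 8)/2 = 121/2
Step 4: Nash product = (123/2 - 9) * (121/2 - 8)
Step 5: = 105/2 * 105/2 = 11025/4

11025/4


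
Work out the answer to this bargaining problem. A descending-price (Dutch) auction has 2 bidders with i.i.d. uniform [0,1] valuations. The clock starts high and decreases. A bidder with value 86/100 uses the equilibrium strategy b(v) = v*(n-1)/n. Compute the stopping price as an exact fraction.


Step 1: Dutch auctions are strategically equivalent to first-price auctions
Step 2: The equilibrium bid is b(v) = v*(n-1)/n
Step 3: b = 43/50 * 1/2
Step 4: b = 43/100

43/100


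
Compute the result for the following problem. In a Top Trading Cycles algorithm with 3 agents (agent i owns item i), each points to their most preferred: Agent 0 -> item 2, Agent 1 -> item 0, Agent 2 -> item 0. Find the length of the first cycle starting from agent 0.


Step 1: Trace the pointer graph from agent 0: 0 -> 2 -> 0
Step 2: A cycle is detected when we revisit agent 0
Step 3: The cycle is: 0 -> 2 -> 0
Step 4: Cycle length = 2

2


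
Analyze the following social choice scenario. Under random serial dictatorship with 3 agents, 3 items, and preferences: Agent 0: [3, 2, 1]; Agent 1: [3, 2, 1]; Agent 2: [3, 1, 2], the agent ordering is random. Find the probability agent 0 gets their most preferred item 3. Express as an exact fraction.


Step 1: Agent 0 wants item 3
Step 2: There are 6 possible orderings of agents
Step 3: In 2 orderings, agent 0 gets item 3
Step 4: Probability = 2/6 = 1/3

1/3


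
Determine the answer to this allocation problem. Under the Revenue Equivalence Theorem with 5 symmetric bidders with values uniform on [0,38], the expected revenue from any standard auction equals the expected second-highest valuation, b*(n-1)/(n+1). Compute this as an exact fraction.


Step 1: By Revenue Equivalence, expected revenue = b*(n-1)/(n+1)
Step 2: Substituting n = 5, b = 38
Step 3: Revenue = 38*(5-1)/(5+1) = 38*4/6
Step 4: Revenue = 152/6 = 76/3

76/3


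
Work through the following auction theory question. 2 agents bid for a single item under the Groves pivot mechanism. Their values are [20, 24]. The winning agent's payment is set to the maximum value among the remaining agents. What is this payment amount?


Step 1: The efficient winner is agent 1 with value 24
Step 2: Other agents' values: [20]
Step 3: Pivot payment = max(others) = 20
Step 4: The winner pays 20

20


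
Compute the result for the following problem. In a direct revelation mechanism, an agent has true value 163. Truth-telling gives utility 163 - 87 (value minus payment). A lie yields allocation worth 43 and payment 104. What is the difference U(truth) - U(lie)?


Step 1: U(truth) = value - payment = 163 - 87 = 76
Step 2: U(lie) = allocation - payment = 43 - 104 = -61
Step 3: IC gap = 76 - (-61) = 137

137


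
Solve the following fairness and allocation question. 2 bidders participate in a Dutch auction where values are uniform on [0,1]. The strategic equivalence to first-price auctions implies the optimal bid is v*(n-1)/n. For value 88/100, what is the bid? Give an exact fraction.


Step 1: Dutch auctions are strategically equivalent to first-price auctions
Step 2: The equilibrium bid is b(v) = v*(n-1)/n
Step 3: b = 22/25 * 1/2
Step 4: b = 11/25

11/25


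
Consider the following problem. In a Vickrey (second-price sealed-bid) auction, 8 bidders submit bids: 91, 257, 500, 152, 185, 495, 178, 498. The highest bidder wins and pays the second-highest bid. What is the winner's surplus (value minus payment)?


Step 1: Sort bids in descending order: 500, 498, 495, 257, 185, 178, 152, 91
Step 2: The winning bid is the highest: 500
Step 3: The payment equals the second-highest bid: 498
Step 4: Surplus = winner's bid - payment = 500 - 498 = 2

2


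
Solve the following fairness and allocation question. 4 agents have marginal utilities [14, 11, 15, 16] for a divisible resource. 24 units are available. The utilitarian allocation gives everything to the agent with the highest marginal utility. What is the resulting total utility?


Step 1: The marginal utilities are [14, 11, 15, 16]
Step 2: The highest marginal utility is 16
Step 3: All 24 units go to that agent
Step 4: Total utility = 16 * 24 = 384

384


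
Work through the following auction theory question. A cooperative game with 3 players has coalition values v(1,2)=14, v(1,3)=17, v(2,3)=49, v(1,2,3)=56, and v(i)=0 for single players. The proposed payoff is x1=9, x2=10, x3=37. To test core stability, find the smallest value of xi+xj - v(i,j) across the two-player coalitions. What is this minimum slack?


Step 1: Slack for coalition (1,2): x1+x2 - v12 = 19 - 14 = 5
Step 2: Slack for coalition (1,3): x1+x3 - v13 = 46 - 17 = 29
Step 3: Slack for coalition (2,3): x2+x3 - v23 = 47 - 49 = -2
Step 4: Minimum slack = min(5, 29, -2) = -2, attained by (2,3); coalition (2,3) can block (slack < 0), so the allocation is not in the core

-2


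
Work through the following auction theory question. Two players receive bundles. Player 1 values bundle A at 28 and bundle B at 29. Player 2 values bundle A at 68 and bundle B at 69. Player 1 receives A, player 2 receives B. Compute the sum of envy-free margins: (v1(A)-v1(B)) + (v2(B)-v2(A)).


Step 1: Player 1's margin = v1(A) - v1(B) = 28 - 29 = -1
Step 2: Player 2's margin = v2(B) - v2(A) = 69 - 68 = 1
Step 3: Total margin = -1 + 1 = 0

0


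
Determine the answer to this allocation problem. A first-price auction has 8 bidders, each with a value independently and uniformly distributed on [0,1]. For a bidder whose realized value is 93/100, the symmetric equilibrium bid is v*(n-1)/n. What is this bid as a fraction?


Step 1: The symmetric BNE bidding function is b(v) = v * (n-1) / n
Step 2: Substitute v = 93/100 and n = 8
Step 3: b = 93/100 * 7/8
Step 4: b = 651/800

651/800


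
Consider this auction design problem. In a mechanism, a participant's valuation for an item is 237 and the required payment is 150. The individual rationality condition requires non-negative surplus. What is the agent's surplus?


Step 1: Surplus = value - payment = 237 - 150 = 87
Step 2: IR is satisfied (surplus >= 0)

87


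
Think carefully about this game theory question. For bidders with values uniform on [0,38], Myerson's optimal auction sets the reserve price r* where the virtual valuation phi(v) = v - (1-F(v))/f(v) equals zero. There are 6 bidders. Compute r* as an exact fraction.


Step 1: For U[0,38], F(v) = v/38 and f(v) = 1/38
Step 2: phi(v) = v - (1 - v/38)/(1/38) = v - (38 - v) = 2v - 38
Step 3: Set phi(r*) = 0: 2r* - 38 = 0
Step 4: r* = 38/2 = 19 (the number of bidders n = 6 does not enter)

19


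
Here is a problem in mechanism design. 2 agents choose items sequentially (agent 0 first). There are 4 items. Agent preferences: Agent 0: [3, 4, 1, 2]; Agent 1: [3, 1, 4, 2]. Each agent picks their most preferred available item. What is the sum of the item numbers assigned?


Step 1: Agent 0 picks item 3
Step 2: Agent 1 picks item 1
Step 3: Sum = 3 + 1 = 4

4


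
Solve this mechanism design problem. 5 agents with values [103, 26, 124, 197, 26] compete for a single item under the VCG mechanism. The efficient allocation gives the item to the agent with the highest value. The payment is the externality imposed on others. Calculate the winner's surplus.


Step 1: The winner is the agent with the highest value: agent 3 with value 197
Step 2: Values of other agents: [103, 26, 124, 26]
Step 3: VCG payment = max of others' values = 124
Step 4: Surplus = 197 - 124 = 73

73


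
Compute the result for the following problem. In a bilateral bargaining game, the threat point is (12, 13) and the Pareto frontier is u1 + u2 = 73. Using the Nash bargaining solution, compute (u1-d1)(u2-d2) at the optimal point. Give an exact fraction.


Step 1: The Nash solution splits surplus symmetrically above the disagreement point
Step 2: u1 = (total + d1 - d2)/2 = (73 + 12 - 13)/2 = 36
Step 3: u2 = (total - d1 + d2)/2 = (73 - 12 + 13)/2 = 37
Step 4: Nash product = (36 - 12) * (37 - 13)
Step 5: = 24 * 24 = 576

576


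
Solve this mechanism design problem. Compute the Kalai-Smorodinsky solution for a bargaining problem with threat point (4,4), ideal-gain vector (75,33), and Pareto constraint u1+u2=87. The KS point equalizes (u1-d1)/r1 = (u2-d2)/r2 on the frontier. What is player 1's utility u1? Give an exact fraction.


Step 1: At the KS point, (u1-d1)/r1 = (u2-d2)/r2 = t and u1+u2 = 87
Step 2: u1 = d1 + r1*t and u2 = d2 + r2*t, so (d1 + r1*t) + (d2 + r2*t) = 87
Step 3: t = (87 - 4 - 4)/(75 + 33) = 79/108
Step 4: u1 = d1 + r1*t = 4 + 75 * 79/108 = 2119/36
Step 5: (Check: u2 = d2 + r2*t = 1013/36; u1+u2 = 2119/36 + 1013/36 = 87, on the frontier.)

2119/36


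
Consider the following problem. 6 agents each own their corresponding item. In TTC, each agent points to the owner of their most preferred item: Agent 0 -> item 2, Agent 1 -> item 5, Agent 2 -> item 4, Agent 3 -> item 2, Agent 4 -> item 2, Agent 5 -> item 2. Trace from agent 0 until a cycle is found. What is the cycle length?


Step 1: Trace the pointer graph from agent 0: 0 -> 2 -> 4 -> 2
Step 2: A cycle is detected when we revisit agent 2
Step 3: The cycle is: 2 -> 4 -> 2
Step 4: Cycle length = 2

2


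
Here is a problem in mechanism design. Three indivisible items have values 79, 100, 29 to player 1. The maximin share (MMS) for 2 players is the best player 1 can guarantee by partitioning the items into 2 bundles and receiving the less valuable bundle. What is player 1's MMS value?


Step 1: Item values = 79, 100, 29
Step 2: Enumerate all 2-bundle partitions and take the smaller bundle:
  Partition 1: {79} vs {100,29} -> bundles 79, 129; min = 79
  Partition 2: {100} vs {79,29} -> bundles 100, 108; min = 100
  Partition 3: {29} vs {79,100} -> bundles 29, 179; min = 29
Step 3: MMS = max(79, 100, 29) = 100

100


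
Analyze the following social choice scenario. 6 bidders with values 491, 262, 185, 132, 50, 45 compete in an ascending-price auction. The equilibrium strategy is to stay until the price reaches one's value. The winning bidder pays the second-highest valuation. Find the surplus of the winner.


Step 1: Identify the highest value: 491
Step 2: Identify the second-highest value: 262
Step 3: The final price = second-highest value = 262
Step 4: Surplus = 491 - 262 = 229

229


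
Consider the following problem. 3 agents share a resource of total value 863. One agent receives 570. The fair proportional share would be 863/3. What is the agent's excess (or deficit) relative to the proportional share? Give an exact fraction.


Step 1: Proportional share = 863/3
Step 2: Agent's actual allocation = 570
Step 3: Excess = 570 - 863/3 = 847/3

847/3


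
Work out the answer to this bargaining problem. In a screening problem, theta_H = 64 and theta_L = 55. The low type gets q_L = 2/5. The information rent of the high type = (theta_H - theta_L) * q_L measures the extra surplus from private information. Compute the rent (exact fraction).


Step 1: theta_H - theta_L = 64 - 55 = 9
Step 2: Information rent = (theta_H - theta_L) * q_L
Step 3: = 9 * 2/5
Step 4: = 18/5

18/5


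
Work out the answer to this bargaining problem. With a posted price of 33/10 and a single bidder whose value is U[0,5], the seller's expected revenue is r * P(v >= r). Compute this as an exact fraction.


Step 1: Posted price r = 33/10, value support [0,5]
Step 2: P(v >= r) = (5 - 33/10)/5 = 17/50
Step 3: Expected revenue = r * P(v >= r) = 33/10 * 17/50
Step 4: Revenue = 561/500

561/500


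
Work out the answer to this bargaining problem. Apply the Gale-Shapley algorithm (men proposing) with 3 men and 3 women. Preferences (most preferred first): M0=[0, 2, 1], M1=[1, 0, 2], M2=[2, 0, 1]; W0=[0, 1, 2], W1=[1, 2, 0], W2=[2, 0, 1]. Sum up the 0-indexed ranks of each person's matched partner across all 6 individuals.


Step 1: Run Gale-Shapley (men propose, women hold best offer):
  M0 proposes to W0; she accepts
  M1 proposes to W1; she accepts
  M2 proposes to W2; she accepts
Step 2: Final matching: W0-M0, W1-M1, W2-M2
Step 3: 0-indexed ranks (man's rank of his match, then woman's): 0 + 0 + 0 + 0 + 0 + 0
Step 4: Total rank sum = 0

0


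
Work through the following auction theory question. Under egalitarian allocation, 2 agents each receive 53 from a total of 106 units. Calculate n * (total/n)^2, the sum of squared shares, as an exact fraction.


Step 1: Each agent's share = 106/2 = 53
Step 2: Square of each share = (53)^2 = 2809
Step 3: Sum of squares = 2 * 2809 = 5618

5618


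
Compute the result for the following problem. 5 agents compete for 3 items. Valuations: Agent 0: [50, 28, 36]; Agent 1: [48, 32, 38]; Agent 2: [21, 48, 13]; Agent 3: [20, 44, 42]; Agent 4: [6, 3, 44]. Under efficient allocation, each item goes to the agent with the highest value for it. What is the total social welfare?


Step 1: For each item, find the maximum value among all agents.
Step 2: Item 0 -> Agent 0 (value 50)
Step 3: Item 1 -> Agent 2 (value 48)
Step 4: Item 2 -> Agent 4 (value 44)
Step 5: Total welfare = 50 + 48 + 44 = 142

142


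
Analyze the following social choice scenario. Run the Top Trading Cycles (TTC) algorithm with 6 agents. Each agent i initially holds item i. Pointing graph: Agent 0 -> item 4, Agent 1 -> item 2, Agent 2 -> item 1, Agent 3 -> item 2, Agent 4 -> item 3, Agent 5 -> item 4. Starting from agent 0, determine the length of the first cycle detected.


Step 1: Trace the pointer graph from agent 0: 0 -> 4 -> 3 -> 2 -> 1 -> 2
Step 2: A cycle is detected when we revisit agent 2
Step 3: The cycle is: 2 -> 1 -> 2
Step 4: Cycle length = 2

2


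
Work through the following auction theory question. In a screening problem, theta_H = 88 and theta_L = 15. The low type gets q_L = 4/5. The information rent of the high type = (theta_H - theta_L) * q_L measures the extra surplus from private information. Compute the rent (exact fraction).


Step 1: theta_H - theta_L = 88 - 15 = 73
Step 2: Information rent = (theta_H - theta_L) * q_L
Step 3: = 73 * 4/5
Step 4: = 292/5

292/5


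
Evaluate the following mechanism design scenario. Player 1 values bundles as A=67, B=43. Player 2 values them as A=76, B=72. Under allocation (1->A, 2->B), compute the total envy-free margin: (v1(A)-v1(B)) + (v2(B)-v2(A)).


Step 1: Player 1's margin = v1(A) - v1(B) = 67 - 43 = 24
Step 2: Player 2's margin = v2(B) - v2(A) = 72 - 76 = -4
Step 3: Total margin = 24 + -4 = 20

20


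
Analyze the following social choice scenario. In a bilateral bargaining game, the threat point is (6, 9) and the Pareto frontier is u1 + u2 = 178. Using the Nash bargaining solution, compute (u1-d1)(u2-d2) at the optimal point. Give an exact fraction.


Step 1: The Nash solution splits surplus symmetrically above the disagreement point
Step 2: u1 = (total + d1 - d2)/2 = (178 + 6 - 9)/2 = 175/2
Step 3: u2 = (total - d1 + d2)/2 = (178 - 6 + 9)/2 = 181/2
Step 4: Nash product = (175/2 - 6) * (181/2 - 9)
Step 5: = 163/2 * 163/2 = 26569/4

26569/4


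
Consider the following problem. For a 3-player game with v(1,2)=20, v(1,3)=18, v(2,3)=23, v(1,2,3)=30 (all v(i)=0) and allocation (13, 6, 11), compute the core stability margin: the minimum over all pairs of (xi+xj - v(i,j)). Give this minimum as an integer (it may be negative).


Step 1: Slack for coalition (1,2): x1+x2 - v12 = 19 - 20 = -1
Step 2: Slack for coalition (1,3): x1+x3 - v13 = 24 - 18 = 6
Step 3: Slack for coalition (2,3): x2+x3 - v23 = 17 - 23 = -6
Step 4: Minimum slack = min(-1, 6, -6) = -6, attained by (2,3); coalition (2,3) can block (slack < 0), so the allocation is not in the core

-6


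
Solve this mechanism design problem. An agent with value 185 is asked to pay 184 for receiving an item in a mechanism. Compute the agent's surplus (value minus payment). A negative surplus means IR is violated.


Step 1: Surplus = value - payment = 185 - 184 = 1
Step 2: IR is satisfied (surplus >= 0)

1
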